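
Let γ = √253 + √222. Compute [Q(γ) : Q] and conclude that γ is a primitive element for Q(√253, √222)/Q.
[Q(γ) : Q] = 4 (equivalently, Q(γ) = Q(√253, √222))

Obviously Q(γ) ⊆ Q(√253, √222), and [Q(√253, √222):Q] = 4 (since 253, 222 are distinct squarefree integers > 1 with 56166 not a perfect square). To show equality we compute the minimal polynomial of γ. From γ = √253 + √222: γ^2 = 253 + 2√(56166) + 222 = 475 + 2√(56166), so γ^2 - 475 = 2√(56166); squaring, (γ^2 - 475)^2 = 4·56166, i.e. γ^4 - 950γ^2 + 225625 - 224664 = 0, i.e. γ^4 - 950γ^2 + 961 = 0. So γ is a root of x^4 - 950x^2 + 961. This polynomial is irreducible over Q: it has no rational root (each ±√253 ± √222 is irrational), and any factorization into two quadratics over Q would force √(56166) ∈ Q (pairing opposite roots) or √253, √222 ∈ Q (other pairings), all impossible. Hence [Q(γ):Q] = 4 = [Q(√253, √222):Q], so Q(γ) = Q(√253, √222).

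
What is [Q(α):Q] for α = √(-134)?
[Q(α):Q] = 2

[Q(α):Q] equals the degree of the minimal polynomial of α. Here α^2 = -134 and x^2 + 134 is irreducible (d = -134 is squarefree, ≠ 1, hence not a square), so deg(m_α) = 2. Thus [Q(α):Q] = 2.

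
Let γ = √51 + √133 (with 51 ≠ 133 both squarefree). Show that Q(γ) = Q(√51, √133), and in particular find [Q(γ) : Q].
[Q(γ) : Q] = 4 (equivalently, Q(γ) = Q(√51, √133))

Obviously Q(γ) ⊆ Q(√51, √133), and [Q(√51, √133):Q] = 4 (since 51, 133 are distinct squarefree integers > 1 with 6783 not a perfect square). To show equality we compute the minimal polynomial of γ. From γ = √51 + √133: γ^2 = 51 + 2√(6783) + 133 = 184 + 2√(6783), so γ^2 - 184 = 2√(6783); squaring, (γ^2 - 184)^2 = 4·6783, i.e. γ^4 - 368γ^2 + 33856 - 27132 = 0, i.e. γ^4 - 368γ^2 + 6724 = 0. So γ is a root of x^4 - 368x^2 + 6724. This polynomial is irreducible over Q: it has no rational root (each ±√51 ± √133 is irrational), and any factorization into two quadratics over Q would force √(6783) ∈ Q (pairing opposite roots) or √51, √133 ∈ Q (other pairings), all impossible. Hence [Q(γ):Q] = 4 = [Q(√51, √133):Q], so Q(γ) = Q(√51, √133).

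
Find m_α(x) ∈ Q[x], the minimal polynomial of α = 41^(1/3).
m_α(x) = x^3 - 41

α satisfies α^3 = 41, so x^3 - 41 annihilates α. By the rational root test, a rational root p/q (in lowest terms) of x^3 - 41 would satisfy p^3 = 41 q^3, forcing q = 1 and p^3 = 41; but 41 is not a perfect cube, contradiction. A monic cubic over Q with no rational root is irreducible (any nontrivial factorization would include a linear factor). Hence x^3 - 41 is the minimal polynomial of α, and in particular [Q(α):Q] = 3.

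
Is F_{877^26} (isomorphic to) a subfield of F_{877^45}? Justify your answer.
No: F_{877^26} is not a subfield of F_{877^45}

F_{p^m} embeds in F_{p^n} iff m | n. Here 26 ∤ 45 (since 45 = 1·26 + 19 with remainder 19 ≠ 0), so F_{877^26} is not a subfield of F_{877^45}. Equivalently: if it were, the tower law would give 26 = [F_{877^26}:F_877] dividing [F_{877^45}:F_877] = 45, contradiction.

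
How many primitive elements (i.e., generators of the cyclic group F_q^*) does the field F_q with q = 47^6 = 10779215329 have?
There are φ(10779215328) = 2791895040 primitive elements

F_q^* is cyclic of order q - 1 = 10779215328. A cyclic group of order m has exactly φ(m) generators. Here m = 10779215328 = 2^5 · 3^2 · 7 · 23 · 37 · 61 · 103, so the number of primitive elements is φ(10779215328) = 2791895040.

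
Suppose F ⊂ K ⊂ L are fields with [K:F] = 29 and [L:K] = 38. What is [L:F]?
[L:F] = 1102

The tower law says that for any tower of field extensions F ⊂ K ⊂ L with finite degrees, [L:F] = [L:K] · [K:F]. Here this gives [L:F] = 38 · 29 = 1102.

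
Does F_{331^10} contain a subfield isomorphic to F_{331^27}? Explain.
No: F_{331^27} is not a subfield of F_{331^10}

F_{p^m} embeds in F_{p^n} iff m | n. Here 27 ∤ 10 (since 10 = 0·27 + 10 with remainder 10 ≠ 0), so F_{331^27} is not a subfield of F_{331^10}. Equivalently: if it were, the tower law would give 27 = [F_{331^27}:F_331] dividing [F_{331^10}:F_331] = 10, contradiction.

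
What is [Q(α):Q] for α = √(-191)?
[Q(α):Q] = 2

[Q(α):Q] equals the degree of the minimal polynomial of α. Here α^2 = -191 and x^2 + 191 is irreducible (d = -191 is squarefree, ≠ 1, hence not a square), so deg(m_α) = 2. Thus [Q(α):Q] = 2.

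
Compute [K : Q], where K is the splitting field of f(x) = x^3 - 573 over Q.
[K : Q] = 6

The roots of x^3 - 573 are ∛573, ω∛573, ω^2∛573 where ω = e^(2πi/3) is a primitive cube root of unity, so K = Q(∛573, ω). Now [Q(∛573):Q] = 3 (since 573 is not a perfect cube, x^3 - 573 is irreducible) and [Q(ω):Q] = 2. Both 2 and 3 divide [K:Q], and [K:Q] ≤ 3·2 = 6, so [K:Q] = 6. (Equivalently: Q(∛573) ⊂ R but ω ∉ R, so [K : Q(∛573)] = 2.)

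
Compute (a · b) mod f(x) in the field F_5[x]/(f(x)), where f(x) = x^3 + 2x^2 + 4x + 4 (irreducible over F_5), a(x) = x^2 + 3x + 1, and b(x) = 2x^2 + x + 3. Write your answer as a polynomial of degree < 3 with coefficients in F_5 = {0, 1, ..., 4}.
a · b ≡ 4x^2 + 1 (mod f(x))

Multiply in F_5[x]: a(x)·b(x) = (x^2 + 3x + 1)·(2x^2 + x + 3) = 2x^4 + 2x^3 + 3x^2 + 3. This has degree ≥ 3, so divide by f(x) over F_5: 2x^4 + 2x^3 + 3x^2 + 3 = (2x + 3)·(x^3 + 2x^2 + 4x + 4) + (4x^2 + 1). Hence a·b ≡ 4x^2 + 1 (mod f). (F_5[x]/(f) is a field with 5^3 = 125 elements since f is irreducible of degree 3.)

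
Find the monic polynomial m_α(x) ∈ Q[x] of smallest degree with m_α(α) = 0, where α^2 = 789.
m_α(x) = x^2 - 789

α satisfies α^2 - 789 = 0, so x^2 - 789 annihilates α. Since d = 789 is squarefree and ≠ 1, it is not a perfect square in Q, so x^2 - 789 has no rational root and is therefore irreducible over Q (a degree-2 polynomial over a field is irreducible iff it has no root). Hence m_α(x) = x^2 - 789.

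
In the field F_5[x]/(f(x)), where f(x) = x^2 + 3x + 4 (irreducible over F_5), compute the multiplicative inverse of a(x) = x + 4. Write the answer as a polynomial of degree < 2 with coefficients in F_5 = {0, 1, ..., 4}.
a(x)^(-1) ≡ 3x + 2 (mod f(x))

Since f is irreducible over F_5, F_5[x]/(f) is a field and a(x) ≠ 0 has an inverse. Apply the extended Euclidean algorithm to f(x) and a(x) in F_5[x]: f(x) = (x + 4)·a(x) + (3). The last nonzero remainder is the constant 3 = gcd(f, a) in F_5. Back-substituting through the division chain expresses 3 = s(x)·a(x) + t(x)·f(x) with s(x) ≡ 4x + 1 (mod f), so (4x + 1)·a(x) ≡ 3 (mod f). Multiplying by 3^(-1) ≡ 2 in F_5 gives a(x)^(-1) ≡ 2·(4x + 1) ≡ 3x + 2 (mod f). Check: (x + 4)·(3x + 2) = 3x^2 + 4x + 3 ≡ 1 (mod x^2 + 3x + 4).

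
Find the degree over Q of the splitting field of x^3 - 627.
[K : Q] = 6

The roots of x^3 - 627 are ∛627, ω∛627, ω^2∛627 where ω = e^(2πi/3) is a primitive cube root of unity, so K = Q(∛627, ω). Now [Q(∛627):Q] = 3 (since 627 is not a perfect cube, x^3 - 627 is irreducible) and [Q(ω):Q] = 2. Both 2 and 3 divide [K:Q], and [K:Q] ≤ 3·2 = 6, so [K:Q] = 6. (Equivalently: Q(∛627) ⊂ R but ω ∉ R, so [K : Q(∛627)] = 2.)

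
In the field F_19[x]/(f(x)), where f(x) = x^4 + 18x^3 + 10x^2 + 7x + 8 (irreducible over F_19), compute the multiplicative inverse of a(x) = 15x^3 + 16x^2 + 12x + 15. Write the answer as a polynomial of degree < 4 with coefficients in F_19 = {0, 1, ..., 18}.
a(x)^(-1) ≡ 10x^3 + 6x^2 + 4x + 9 (mod f(x))

Since f is irreducible over F_19, F_19[x]/(f) is a field and a(x) ≠ 0 has an inverse. Apply the extended Euclidean algorithm to f(x) and a(x) in F_19[x]: f(x) = (14x + 4)·a(x) + (6x^2 + 15x + 5);  a(x) = (12x + 17)·(6x^2 + 15x + 5) + (x + 6);  (6x^2 + 15x + 5) = (6x + 17)·(x + 6) + (17). The last nonzero remainder is the constant 17 = gcd(f, a) in F_19. Back-substituting through the division chain expresses 17 = s(x)·a(x) + t(x)·f(x) with s(x) ≡ 18x^3 + 7x^2 + 11x + 1 (mod f), so (18x^3 + 7x^2 + 11x + 1)·a(x) ≡ 17 (mod f). Multiplying by 17^(-1) ≡ 9 in F_19 gives a(x)^(-1) ≡ 9·(18x^3 + 7x^2 + 11x + 1) ≡ 10x^3 + 6x^2 + 4x + 9 (mod f). Check: (15x^3 + 16x^2 + 12x + 15)·(10x^3 + 6x^2 + 4x + 9) = 17x^6 + 3x^5 + 10x^4 + 3x^3 + 16x^2 + 16x + 2 ≡ 1 (mod x^4 + 18x^3 + 10x^2 + 7x + 8).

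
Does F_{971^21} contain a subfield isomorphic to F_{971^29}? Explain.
No: F_{971^29} is not a subfield of F_{971^21}

F_{p^m} embeds in F_{p^n} iff m | n. Here 29 ∤ 21 (since 21 = 0·29 + 21 with remainder 21 ≠ 0), so F_{971^29} is not a subfield of F_{971^21}. Equivalently: if it were, the tower law would give 29 = [F_{971^29}:F_971] dividing [F_{971^21}:F_971] = 21, contradiction.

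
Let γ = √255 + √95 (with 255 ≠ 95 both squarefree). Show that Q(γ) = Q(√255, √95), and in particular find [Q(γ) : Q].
[Q(γ) : Q] = 4 (equivalently, Q(γ) = Q(√255, √95))

Obviously Q(γ) ⊆ Q(√255, √95), and [Q(√255, √95):Q] = 4 (since 255, 95 are distinct squarefree integers > 1 with 24225 not a perfect square). To show equality we compute the minimal polynomial of γ. From γ = √255 + √95: γ^2 = 255 + 2√(24225) + 95 = 350 + 2√(24225), so γ^2 - 350 = 2√(24225); squaring, (γ^2 - 350)^2 = 4·24225, i.e. γ^4 - 700γ^2 + 122500 - 96900 = 0, i.e. γ^4 - 700γ^2 + 25600 = 0. So γ is a root of x^4 - 700x^2 + 25600. This polynomial is irreducible over Q: it has no rational root (each ±√255 ± √95 is irrational), and any factorization into two quadratics over Q would force √(24225) ∈ Q (pairing opposite roots) or √255, √95 ∈ Q (other pairings), all impossible. Hence [Q(γ):Q] = 4 = [Q(√255, √95):Q], so Q(γ) = Q(√255, √95).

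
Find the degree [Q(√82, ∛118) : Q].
[Q(√82, ∛118) : Q] = 6

Let L = Q(√82, ∛118). Since Q(√82) ⊂ L and [Q(√82):Q] = 2, the tower law gives 2 | [L:Q]. Likewise Q(∛118) ⊂ L with [Q(∛118):Q] = 3 (because 118 is not a perfect cube), so 3 | [L:Q]. As gcd(2,3) = 1, [L:Q] is divisible by 6. Conversely L is generated over Q by √82 and ∛118, so [L:Q] ≤ 2·3 = 6. Therefore [Q(√82, ∛118) : Q] = 6.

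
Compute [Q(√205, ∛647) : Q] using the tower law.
[Q(√205, ∛647) : Q] = 6

Let L = Q(√205, ∛647). Since Q(√205) ⊂ L and [Q(√205):Q] = 2, the tower law gives 2 | [L:Q]. Likewise Q(∛647) ⊂ L with [Q(∛647):Q] = 3 (because 647 is not a perfect cube), so 3 | [L:Q]. As gcd(2,3) = 1, [L:Q] is divisible by 6. Conversely L is generated over Q by √205 and ∛647, so [L:Q] ≤ 2·3 = 6. Therefore [Q(√205, ∛647) : Q] = 6.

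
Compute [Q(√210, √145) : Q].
[Q(√210, √145) : Q] = 4

[Q(√210):Q] = 2 (min poly x^2 - 210, irreducible since 210 is squarefree > 1). For the top step, suppose √145 ∈ Q(√210), say √145 = c + d√210 with c, d ∈ Q. Squaring: 145 = c^2 + 210d^2 + 2cd√210. Since √210 ∉ Q this forces 2cd = 0. If d = 0 then √145 = c ∈ Q, contradicting 145 squarefree > 1. If c = 0 then 145 = 210d^2, so 210·145 = (210d)^2 is a perfect square in Q — but 210·145 = 30450 is not a perfect square (since 210 and 145 are distinct squarefree integers). Contradiction. Hence √145 ∉ Q(√210), so x^2 - 145 stays irreducible over Q(√210) and [Q(√210, √145) : Q(√210)] = 2. By the tower law, [Q(√210, √145) : Q] = 2 · 2 = 4.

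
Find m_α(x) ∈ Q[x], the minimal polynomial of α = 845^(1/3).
m_α(x) = x^3 - 845

α satisfies α^3 = 845, so x^3 - 845 annihilates α. By the rational root test, a rational root p/q (in lowest terms) of x^3 - 845 would satisfy p^3 = 845 q^3, forcing q = 1 and p^3 = 845; but 845 is not a perfect cube, contradiction. A monic cubic over Q with no rational root is irreducible (any nontrivial factorization would include a linear factor). Hence x^3 - 845 is the minimal polynomial of α, and in particular [Q(α):Q] = 3.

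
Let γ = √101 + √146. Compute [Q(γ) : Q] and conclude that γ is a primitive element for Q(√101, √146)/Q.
[Q(γ) : Q] = 4 (equivalently, Q(γ) = Q(√101, √146))

Obviously Q(γ) ⊆ Q(√101, √146), and [Q(√101, √146):Q] = 4 (since 101, 146 are distinct squarefree integers > 1 with 14746 not a perfect square). To show equality we compute the minimal polynomial of γ. From γ = √101 + √146: γ^2 = 101 + 2√(14746) + 146 = 247 + 2√(14746), so γ^2 - 247 = 2√(14746); squaring, (γ^2 - 247)^2 = 4·14746, i.e. γ^4 - 494γ^2 + 61009 - 58984 = 0, i.e. γ^4 - 494γ^2 + 2025 = 0. So γ is a root of x^4 - 494x^2 + 2025. This polynomial is irreducible over Q: it has no rational root (each ±√101 ± √146 is irrational), and any factorization into two quadratics over Q would force √(14746) ∈ Q (pairing opposite roots) or √101, √146 ∈ Q (other pairings), all impossible. Hence [Q(γ):Q] = 4 = [Q(√101, √146):Q], so Q(γ) = Q(√101, √146).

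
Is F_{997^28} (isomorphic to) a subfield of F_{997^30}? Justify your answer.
No: F_{997^28} is not a subfield of F_{997^30}

F_{p^m} embeds in F_{p^n} iff m | n. Here 28 ∤ 30 (since 30 = 1·28 + 2 with remainder 2 ≠ 0), so F_{997^28} is not a subfield of F_{997^30}. Equivalently: if it were, the tower law would give 28 = [F_{997^28}:F_997] dividing [F_{997^30}:F_997] = 30, contradiction.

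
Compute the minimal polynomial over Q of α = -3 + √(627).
m_α(x) = x^2 + 6x - 618

From α + 3 = √(627), squaring gives (α + 3)^2 = 627, i.e. α^2 + 6α + 9 = 627, so α^2 + 6α - 618 = 0. The discriminant of x^2 + 6x - 618 is (6)^2 - 4·(-618) = 36 + 2472 = 2508, and 4·(627) is not a perfect square in Q since 627 is squarefree and ≠ 1. Hence x^2 + 6x - 618 is irreducible over Q and is the minimal polynomial of α.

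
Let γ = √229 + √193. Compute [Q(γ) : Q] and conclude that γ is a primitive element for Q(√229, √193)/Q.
[Q(γ) : Q] = 4 (equivalently, Q(γ) = Q(√229, √193))

Obviously Q(γ) ⊆ Q(√229, √193), and [Q(√229, √193):Q] = 4 (since 229, 193 are distinct squarefree integers > 1 with 44197 not a perfect square). To show equality we compute the minimal polynomial of γ. From γ = √229 + √193: γ^2 = 229 + 2√(44197) + 193 = 422 + 2√(44197), so γ^2 - 422 = 2√(44197); squaring, (γ^2 - 422)^2 = 4·44197, i.e. γ^4 - 844γ^2 + 178084 - 176788 = 0, i.e. γ^4 - 844γ^2 + 1296 = 0. So γ is a root of x^4 - 844x^2 + 1296. This polynomial is irreducible over Q: it has no rational root (each ±√229 ± √193 is irrational), and any factorization into two quadratics over Q would force √(44197) ∈ Q (pairing opposite roots) or √229, √193 ∈ Q (other pairings), all impossible. Hence [Q(γ):Q] = 4 = [Q(√229, √193):Q], so Q(γ) = Q(√229, √193).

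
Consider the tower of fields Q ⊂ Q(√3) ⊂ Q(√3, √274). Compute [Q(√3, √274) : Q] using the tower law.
[Q(√3, √274) : Q] = 4

[Q(√3):Q] = 2 (min poly x^2 - 3, irreducible since 3 is squarefree > 1). For the top step, suppose √274 ∈ Q(√3), say √274 = c + d√3 with c, d ∈ Q. Squaring: 274 = c^2 + 3d^2 + 2cd√3. Since √3 ∉ Q this forces 2cd = 0. If d = 0 then √274 = c ∈ Q, contradicting 274 squarefree > 1. If c = 0 then 274 = 3d^2, so 3·274 = (3d)^2 is a perfect square in Q — but 3·274 = 822 is not a perfect square (since 3 and 274 are distinct squarefree integers). Contradiction. Hence √274 ∉ Q(√3), so x^2 - 274 stays irreducible over Q(√3) and [Q(√3, √274) : Q(√3)] = 2. By the tower law, [Q(√3, √274) : Q] = 2 · 2 = 4.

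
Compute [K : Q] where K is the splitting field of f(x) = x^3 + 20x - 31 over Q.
[K : Q] = 6

By the rational root test, any rational root of the monic integer polynomial f(x) = x^3 + 20x - 31 must be an integer dividing the constant term -31, i.e. one of ±{1, 31}. Evaluating: f(1) = -10, f(-1) = -52, f(31) = 30380, f(-31) = -30442; none is 0, so f has no rational root and is therefore irreducible over Q (a cubic with no linear factor over a field is irreducible). For an irreducible cubic, the Galois group is A_3 or S_3 according as the discriminant disc(f) = -4a^3 - 27b^2 = -4·(20)^3 - 27·(-31)^2 = -57947 is or is not a square in Q. Here disc(f) = -57947 is not a perfect square in Q, so the Galois group of f over Q is not contained in A_3 and must be all of S_3. The splitting field has degree |S_3| = 6 over Q, so [K : Q] = 6.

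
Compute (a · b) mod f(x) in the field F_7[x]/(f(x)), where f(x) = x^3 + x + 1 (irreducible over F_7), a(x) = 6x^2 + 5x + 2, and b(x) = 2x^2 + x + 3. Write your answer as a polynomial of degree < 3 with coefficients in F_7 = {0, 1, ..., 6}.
a · b ≡ x^2 + 3x + 4 (mod f(x))

Multiply in F_7[x]: a(x)·b(x) = (6x^2 + 5x + 2)·(2x^2 + x + 3) = 5x^4 + 2x^3 + 6x^2 + 3x + 6. This has degree ≥ 3, so divide by f(x) over F_7: 5x^4 + 2x^3 + 6x^2 + 3x + 6 = (5x + 2)·(x^3 + x + 1) + (x^2 + 3x + 4). Hence a·b ≡ x^2 + 3x + 4 (mod f). (F_7[x]/(f) is a field with 7^3 = 343 elements since f is irreducible of degree 3.)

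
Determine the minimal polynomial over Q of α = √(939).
m_α(x) = x^2 - 939

α satisfies α^2 - 939 = 0, so x^2 - 939 annihilates α. Since d = 939 is squarefree and ≠ 1, it is not a perfect square in Q, so x^2 - 939 has no rational root and is therefore irreducible over Q (a degree-2 polynomial over a field is irreducible iff it has no root). Hence m_α(x) = x^2 - 939.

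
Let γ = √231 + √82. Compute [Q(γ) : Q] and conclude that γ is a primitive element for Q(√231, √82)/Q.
[Q(γ) : Q] = 4 (equivalently, Q(γ) = Q(√231, √82))

Obviously Q(γ) ⊆ Q(√231, √82), and [Q(√231, √82):Q] = 4 (since 231, 82 are distinct squarefree integers > 1 with 18942 not a perfect square). To show equality we compute the minimal polynomial of γ. From γ = √231 + √82: γ^2 = 231 + 2√(18942) + 82 = 313 + 2√(18942), so γ^2 - 313 = 2√(18942); squaring, (γ^2 - 313)^2 = 4·18942, i.e. γ^4 - 626γ^2 + 97969 - 75768 = 0, i.e. γ^4 - 626γ^2 + 22201 = 0. So γ is a root of x^4 - 626x^2 + 22201. This polynomial is irreducible over Q: it has no rational root (each ±√231 ± √82 is irrational), and any factorization into two quadratics over Q would force √(18942) ∈ Q (pairing opposite roots) or √231, √82 ∈ Q (other pairings), all impossible. Hence [Q(γ):Q] = 4 = [Q(√231, √82):Q], so Q(γ) = Q(√231, √82).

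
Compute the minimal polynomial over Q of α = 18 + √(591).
m_α(x) = x^2 - 36x - 267

From α - 18 = √(591), squaring gives (α - 18)^2 = 591, i.e. α^2 - 36α + 324 = 591, so α^2 - 36α - 267 = 0. The discriminant of x^2 - 36x - 267 is (-36)^2 - 4·(-267) = 1296 + 1068 = 2364, and 4·(591) is not a perfect square in Q since 591 is squarefree and ≠ 1. Hence x^2 - 36x - 267 is irreducible over Q and is the minimal polynomial of α.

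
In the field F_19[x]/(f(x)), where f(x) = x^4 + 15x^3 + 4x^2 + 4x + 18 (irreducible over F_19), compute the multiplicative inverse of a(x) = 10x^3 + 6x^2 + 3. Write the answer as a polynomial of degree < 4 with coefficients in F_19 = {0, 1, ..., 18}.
a(x)^(-1) ≡ 6x^3 + 15x^2 + 14x + 12 (mod f(x))

Since f is irreducible over F_19, F_19[x]/(f) is a field and a(x) ≠ 0 has an inverse. Apply the extended Euclidean algorithm to f(x) and a(x) in F_19[x]: f(x) = (2x + 6)·a(x) + (6x^2 + 17x);  a(x) = (8x + 10)·(6x^2 + 17x) + (x + 3);  (6x^2 + 17x) = (6x + 18)·(x + 3) + (3). The last nonzero remainder is the constant 3 = gcd(f, a) in F_19. Back-substituting through the division chain expresses 3 = s(x)·a(x) + t(x)·f(x) with s(x) ≡ 18x^3 + 7x^2 + 4x + 17 (mod f), so (18x^3 + 7x^2 + 4x + 17)·a(x) ≡ 3 (mod f). Multiplying by 3^(-1) ≡ 13 in F_19 gives a(x)^(-1) ≡ 13·(18x^3 + 7x^2 + 4x + 17) ≡ 6x^3 + 15x^2 + 14x + 12 (mod f). Check: (10x^3 + 6x^2 + 3)·(6x^3 + 15x^2 + 14x + 12) = 3x^6 + 15x^5 + 2x^4 + 13x^3 + 3x^2 + 4x + 17 ≡ 1 (mod x^4 + 15x^3 + 4x^2 + 4x + 18).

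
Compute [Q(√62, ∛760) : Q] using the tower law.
[Q(√62, ∛760) : Q] = 6

Let L = Q(√62, ∛760). Since Q(√62) ⊂ L and [Q(√62):Q] = 2, the tower law gives 2 | [L:Q]. Likewise Q(∛760) ⊂ L with [Q(∛760):Q] = 3 (because 760 is not a perfect cube), so 3 | [L:Q]. As gcd(2,3) = 1, [L:Q] is divisible by 6. Conversely L is generated over Q by √62 and ∛760, so [L:Q] ≤ 2·3 = 6. Therefore [Q(√62, ∛760) : Q] = 6.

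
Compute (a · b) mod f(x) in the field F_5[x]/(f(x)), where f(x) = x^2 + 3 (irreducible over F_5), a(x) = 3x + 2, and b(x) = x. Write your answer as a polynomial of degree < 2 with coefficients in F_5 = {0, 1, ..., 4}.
a · b ≡ 2x + 1 (mod f(x))

Multiply in F_5[x]: a(x)·b(x) = (3x + 2)·(x) = 3x^2 + 2x. This has degree ≥ 2, so divide by f(x) over F_5: 3x^2 + 2x = (3)·(x^2 + 3) + (2x + 1). Hence a·b ≡ 2x + 1 (mod f). (F_5[x]/(f) is a field with 5^2 = 25 elements since f is irreducible of degree 2.)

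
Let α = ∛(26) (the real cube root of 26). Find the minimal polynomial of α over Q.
m_α(x) = x^3 - 26

α satisfies α^3 = 26, so x^3 - 26 annihilates α. By the rational root test, a rational root p/q (in lowest terms) of x^3 - 26 would satisfy p^3 = 26 q^3, forcing q = 1 and p^3 = 26; but 26 is not a perfect cube, contradiction. A monic cubic over Q with no rational root is irreducible (any nontrivial factorization would include a linear factor). Hence x^3 - 26 is the minimal polynomial of α, and in particular [Q(α):Q] = 3.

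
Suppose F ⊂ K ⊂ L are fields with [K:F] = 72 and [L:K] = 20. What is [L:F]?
[L:F] = 1440

The tower law says that for any tower of field extensions F ⊂ K ⊂ L with finite degrees, [L:F] = [L:K] · [K:F]. Here this gives [L:F] = 20 · 72 = 1440.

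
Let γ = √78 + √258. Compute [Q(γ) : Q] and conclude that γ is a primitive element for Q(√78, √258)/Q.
[Q(γ) : Q] = 4 (equivalently, Q(γ) = Q(√78, √258))

Obviously Q(γ) ⊆ Q(√78, √258), and [Q(√78, √258):Q] = 4 (since 78, 258 are distinct squarefree integers > 1 with 20124 not a perfect square). To show equality we compute the minimal polynomial of γ. From γ = √78 + √258: γ^2 = 78 + 2√(20124) + 258 = 336 + 2√(20124), so γ^2 - 336 = 2√(20124); squaring, (γ^2 - 336)^2 = 4·20124, i.e. γ^4 - 672γ^2 + 112896 - 80496 = 0, i.e. γ^4 - 672γ^2 + 32400 = 0. So γ is a root of x^4 - 672x^2 + 32400. This polynomial is irreducible over Q: it has no rational root (each ±√78 ± √258 is irrational), and any factorization into two quadratics over Q would force √(20124) ∈ Q (pairing opposite roots) or √78, √258 ∈ Q (other pairings), all impossible. Hence [Q(γ):Q] = 4 = [Q(√78, √258):Q], so Q(γ) = Q(√78, √258).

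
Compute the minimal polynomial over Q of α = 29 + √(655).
m_α(x) = x^2 - 58x + 186

From α - 29 = √(655), squaring gives (α - 29)^2 = 655, i.e. α^2 - 58α + 841 = 655, so α^2 - 58α + 186 = 0. The discriminant of x^2 - 58x + 186 is (-58)^2 - 4·(186) = 3364 - 744 = 2620, and 4·(655) is not a perfect square in Q since 655 is squarefree and ≠ 1. Hence x^2 - 58x + 186 is irreducible over Q and is the minimal polynomial of α.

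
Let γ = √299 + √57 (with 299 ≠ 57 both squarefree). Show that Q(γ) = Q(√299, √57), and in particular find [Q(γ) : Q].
[Q(γ) : Q] = 4 (equivalently, Q(γ) = Q(√299, √57))

Obviously Q(γ) ⊆ Q(√299, √57), and [Q(√299, √57):Q] = 4 (since 299, 57 are distinct squarefree integers > 1 with 17043 not a perfect square). To show equality we compute the minimal polynomial of γ. From γ = √299 + √57: γ^2 = 299 + 2√(17043) + 57 = 356 + 2√(17043), so γ^2 - 356 = 2√(17043); squaring, (γ^2 - 356)^2 = 4·17043, i.e. γ^4 - 712γ^2 + 126736 - 68172 = 0, i.e. γ^4 - 712γ^2 + 58564 = 0. So γ is a root of x^4 - 712x^2 + 58564. This polynomial is irreducible over Q: it has no rational root (each ±√299 ± √57 is irrational), and any factorization into two quadratics over Q would force √(17043) ∈ Q (pairing opposite roots) or √299, √57 ∈ Q (other pairings), all impossible. Hence [Q(γ):Q] = 4 = [Q(√299, √57):Q], so Q(γ) = Q(√299, √57).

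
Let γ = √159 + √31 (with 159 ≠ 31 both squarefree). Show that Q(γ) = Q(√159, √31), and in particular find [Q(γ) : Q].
[Q(γ) : Q] = 4 (equivalently, Q(γ) = Q(√159, √31))

Obviously Q(γ) ⊆ Q(√159, √31), and [Q(√159, √31):Q] = 4 (since 159, 31 are distinct squarefree integers > 1 with 4929 not a perfect square). To show equality we compute the minimal polynomial of γ. From γ = √159 + √31: γ^2 = 159 + 2√(4929) + 31 = 190 + 2√(4929), so γ^2 - 190 = 2√(4929); squaring, (γ^2 - 190)^2 = 4·4929, i.e. γ^4 - 380γ^2 + 36100 - 19716 = 0, i.e. γ^4 - 380γ^2 + 16384 = 0. So γ is a root of x^4 - 380x^2 + 16384. This polynomial is irreducible over Q: it has no rational root (each ±√159 ± √31 is irrational), and any factorization into two quadratics over Q would force √(4929) ∈ Q (pairing opposite roots) or √159, √31 ∈ Q (other pairings), all impossible. Hence [Q(γ):Q] = 4 = [Q(√159, √31):Q], so Q(γ) = Q(√159, √31).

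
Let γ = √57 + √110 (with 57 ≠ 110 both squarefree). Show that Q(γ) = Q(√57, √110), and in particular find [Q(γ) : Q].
[Q(γ) : Q] = 4 (equivalently, Q(γ) = Q(√57, √110))

Obviously Q(γ) ⊆ Q(√57, √110), and [Q(√57, √110):Q] = 4 (since 57, 110 are distinct squarefree integers > 1 with 6270 not a perfect square). To show equality we compute the minimal polynomial of γ. From γ = √57 + √110: γ^2 = 57 + 2√(6270) + 110 = 167 + 2√(6270), so γ^2 - 167 = 2√(6270); squaring, (γ^2 - 167)^2 = 4·6270, i.e. γ^4 - 334γ^2 + 27889 - 25080 = 0, i.e. γ^4 - 334γ^2 + 2809 = 0. So γ is a root of x^4 - 334x^2 + 2809. This polynomial is irreducible over Q: it has no rational root (each ±√57 ± √110 is irrational), and any factorization into two quadratics over Q would force √(6270) ∈ Q (pairing opposite roots) or √57, √110 ∈ Q (other pairings), all impossible. Hence [Q(γ):Q] = 4 = [Q(√57, √110):Q], so Q(γ) = Q(√57, √110).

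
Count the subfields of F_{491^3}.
F_{491^3} has 2 subfields

The subfields of F_{p^n} are exactly the fields F_{p^d} for d | n (each is the fixed field of the unique index-d subgroup of Gal(F_{p^n}/F_p) ≅ Z/nZ). The divisors of n = 3 are {1, 3}, giving 2 subfields: F_{491^1}, F_{491^3}.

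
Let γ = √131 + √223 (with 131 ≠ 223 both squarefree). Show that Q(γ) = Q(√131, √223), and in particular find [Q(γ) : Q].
[Q(γ) : Q] = 4 (equivalently, Q(γ) = Q(√131, √223))

Obviously Q(γ) ⊆ Q(√131, √223), and [Q(√131, √223):Q] = 4 (since 131, 223 are distinct squarefree integers > 1 with 29213 not a perfect square). To show equality we compute the minimal polynomial of γ. From γ = √131 + √223: γ^2 = 131 + 2√(29213) + 223 = 354 + 2√(29213), so γ^2 - 354 = 2√(29213); squaring, (γ^2 - 354)^2 = 4·29213, i.e. γ^4 - 708γ^2 + 125316 - 116852 = 0, i.e. γ^4 - 708γ^2 + 8464 = 0. So γ is a root of x^4 - 708x^2 + 8464. This polynomial is irreducible over Q: it has no rational root (each ±√131 ± √223 is irrational), and any factorization into two quadratics over Q would force √(29213) ∈ Q (pairing opposite roots) or √131, √223 ∈ Q (other pairings), all impossible. Hence [Q(γ):Q] = 4 = [Q(√131, √223):Q], so Q(γ) = Q(√131, √223).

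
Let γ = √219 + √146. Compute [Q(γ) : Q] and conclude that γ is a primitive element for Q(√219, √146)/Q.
[Q(γ) : Q] = 4 (equivalently, Q(γ) = Q(√219, √146))

Obviously Q(γ) ⊆ Q(√219, √146), and [Q(√219, √146):Q] = 4 (since 219, 146 are distinct squarefree integers > 1 with 31974 not a perfect square). To show equality we compute the minimal polynomial of γ. From γ = √219 + √146: γ^2 = 219 + 2√(31974) + 146 = 365 + 2√(31974), so γ^2 - 365 = 2√(31974); squaring, (γ^2 - 365)^2 = 4·31974, i.e. γ^4 - 730γ^2 + 133225 - 127896 = 0, i.e. γ^4 - 730γ^2 + 5329 = 0. So γ is a root of x^4 - 730x^2 + 5329. This polynomial is irreducible over Q: it has no rational root (each ±√219 ± √146 is irrational), and any factorization into two quadratics over Q would force √(31974) ∈ Q (pairing opposite roots) or √219, √146 ∈ Q (other pairings), all impossible. Hence [Q(γ):Q] = 4 = [Q(√219, √146):Q], so Q(γ) = Q(√219, √146).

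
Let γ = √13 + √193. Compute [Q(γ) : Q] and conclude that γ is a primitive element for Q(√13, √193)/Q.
[Q(γ) : Q] = 4 (equivalently, Q(γ) = Q(√13, √193))

Obviously Q(γ) ⊆ Q(√13, √193), and [Q(√13, √193):Q] = 4 (since 13, 193 are distinct squarefree integers > 1 with 2509 not a perfect square). To show equality we compute the minimal polynomial of γ. From γ = √13 + √193: γ^2 = 13 + 2√(2509) + 193 = 206 + 2√(2509), so γ^2 - 206 = 2√(2509); squaring, (γ^2 - 206)^2 = 4·2509, i.e. γ^4 - 412γ^2 + 42436 - 10036 = 0, i.e. γ^4 - 412γ^2 + 32400 = 0. So γ is a root of x^4 - 412x^2 + 32400. This polynomial is irreducible over Q: it has no rational root (each ±√13 ± √193 is irrational), and any factorization into two quadratics over Q would force √(2509) ∈ Q (pairing opposite roots) or √13, √193 ∈ Q (other pairings), all impossible. Hence [Q(γ):Q] = 4 = [Q(√13, √193):Q], so Q(γ) = Q(√13, √193).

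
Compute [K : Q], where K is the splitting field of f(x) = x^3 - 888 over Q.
[K : Q] = 6

The roots of x^3 - 888 are ∛888, ω∛888, ω^2∛888 where ω = e^(2πi/3) is a primitive cube root of unity, so K = Q(∛888, ω). Now [Q(∛888):Q] = 3 (since 888 is not a perfect cube, x^3 - 888 is irreducible) and [Q(ω):Q] = 2. Both 2 and 3 divide [K:Q], and [K:Q] ≤ 3·2 = 6, so [K:Q] = 6. (Equivalently: Q(∛888) ⊂ R but ω ∉ R, so [K : Q(∛888)] = 2.)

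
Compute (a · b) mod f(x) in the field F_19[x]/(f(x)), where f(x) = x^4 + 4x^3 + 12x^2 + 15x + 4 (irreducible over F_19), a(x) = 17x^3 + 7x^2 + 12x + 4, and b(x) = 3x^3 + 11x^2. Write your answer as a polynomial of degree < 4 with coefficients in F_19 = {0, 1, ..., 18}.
a · b ≡ 4x^3 + 13x^2 + 14x + 8 (mod f(x))

Multiply in F_19[x]: a(x)·b(x) = (17x^3 + 7x^2 + 12x + 4)·(3x^3 + 11x^2) = 13x^6 + 18x^5 + 18x^4 + 11x^3 + 6x^2. This has degree ≥ 4, so divide by f(x) over F_19: 13x^6 + 18x^5 + 18x^4 + 11x^3 + 6x^2 = (13x^2 + 4x + 17)·(x^4 + 4x^3 + 12x^2 + 15x + 4) + (4x^3 + 13x^2 + 14x + 8). Hence a·b ≡ 4x^3 + 13x^2 + 14x + 8 (mod f). (F_19[x]/(f) is a field with 19^4 = 130321 elements since f is irreducible of degree 4.)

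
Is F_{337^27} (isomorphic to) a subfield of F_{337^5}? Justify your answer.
No: F_{337^27} is not a subfield of F_{337^5}

F_{p^m} embeds in F_{p^n} iff m | n. Here 27 ∤ 5 (since 5 = 0·27 + 5 with remainder 5 ≠ 0), so F_{337^27} is not a subfield of F_{337^5}. Equivalently: if it were, the tower law would give 27 = [F_{337^27}:F_337] dividing [F_{337^5}:F_337] = 5, contradiction.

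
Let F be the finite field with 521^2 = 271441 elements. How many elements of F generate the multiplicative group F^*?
There are φ(271440) = 64512 primitive elements

F_q^* is cyclic of order q - 1 = 271440. A cyclic group of order m has exactly φ(m) generators. Here m = 271440 = 2^4 · 3^2 · 5 · 13 · 29, so the number of primitive elements is φ(271440) = 64512.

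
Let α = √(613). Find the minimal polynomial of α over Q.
m_α(x) = x^2 - 613

α satisfies α^2 - 613 = 0, so x^2 - 613 annihilates α. Since d = 613 is squarefree and ≠ 1, it is not a perfect square in Q, so x^2 - 613 has no rational root and is therefore irreducible over Q (a degree-2 polynomial over a field is irreducible iff it has no root). Hence m_α(x) = x^2 - 613.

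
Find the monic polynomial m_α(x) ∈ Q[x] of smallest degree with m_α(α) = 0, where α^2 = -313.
m_α(x) = x^2 + 313

α satisfies α^2 + 313 = 0, so x^2 + 313 annihilates α. Since d = -313 is squarefree and ≠ 1, it is not a perfect square in Q, so x^2 + 313 has no rational root and is therefore irreducible over Q (a degree-2 polynomial over a field is irreducible iff it has no root). Hence m_α(x) = x^2 + 313.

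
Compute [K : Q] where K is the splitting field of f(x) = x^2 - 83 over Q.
[K : Q] = 2

f(x) = x^2 - 83 factors as (x - √83)(x + √83). The splitting field is K = Q(√83). Since 83 is squarefree and > 1, it is not a perfect square, so x^2 - 83 is irreducible over Q and [Q(√83) : Q] = 2. Hence [K : Q] = 2.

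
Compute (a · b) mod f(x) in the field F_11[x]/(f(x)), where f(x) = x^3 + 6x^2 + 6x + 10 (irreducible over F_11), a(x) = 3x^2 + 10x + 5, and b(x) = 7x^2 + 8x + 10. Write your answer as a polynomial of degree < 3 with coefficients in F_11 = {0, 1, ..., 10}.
a · b ≡ 2x^2 + x + 7 (mod f(x))

Multiply in F_11[x]: a(x)·b(x) = (3x^2 + 10x + 5)·(7x^2 + 8x + 10) = 10x^4 + 6x^3 + 2x^2 + 8x + 6. This has degree ≥ 3, so divide by f(x) over F_11: 10x^4 + 6x^3 + 2x^2 + 8x + 6 = (10x + 1)·(x^3 + 6x^2 + 6x + 10) + (2x^2 + x + 7). Hence a·b ≡ 2x^2 + x + 7 (mod f). (F_11[x]/(f) is a field with 11^3 = 1331 elements since f is irreducible of degree 3.)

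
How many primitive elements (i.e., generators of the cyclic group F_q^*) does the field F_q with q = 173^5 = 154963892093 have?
There are φ(154963892092) = 75671223600 primitive elements

F_q^* is cyclic of order q - 1 = 154963892092. A cyclic group of order m has exactly φ(m) generators. Here m = 154963892092 = 2^2 · 43 · 9431 · 95531, so the number of primitive elements is φ(154963892092) = 75671223600.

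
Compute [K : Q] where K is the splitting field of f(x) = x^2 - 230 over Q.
[K : Q] = 2

f(x) = x^2 - 230 factors as (x - √230)(x + √230). The splitting field is K = Q(√230). Since 230 is squarefree and > 1, it is not a perfect square, so x^2 - 230 is irreducible over Q and [Q(√230) : Q] = 2. Hence [K : Q] = 2.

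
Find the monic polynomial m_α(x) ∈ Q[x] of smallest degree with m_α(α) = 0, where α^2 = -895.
m_α(x) = x^2 + 895

α satisfies α^2 + 895 = 0, so x^2 + 895 annihilates α. Since d = -895 is squarefree and ≠ 1, it is not a perfect square in Q, so x^2 + 895 has no rational root and is therefore irreducible over Q (a degree-2 polynomial over a field is irreducible iff it has no root). Hence m_α(x) = x^2 + 895.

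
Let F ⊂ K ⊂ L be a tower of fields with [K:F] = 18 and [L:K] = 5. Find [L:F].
[L:F] = 90

The tower law says that for any tower of field extensions F ⊂ K ⊂ L with finite degrees, [L:F] = [L:K] · [K:F]. Here this gives [L:F] = 5 · 18 = 90.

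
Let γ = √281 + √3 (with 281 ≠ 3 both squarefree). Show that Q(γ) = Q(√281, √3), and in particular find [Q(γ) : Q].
[Q(γ) : Q] = 4 (equivalently, Q(γ) = Q(√281, √3))

Obviously Q(γ) ⊆ Q(√281, √3), and [Q(√281, √3):Q] = 4 (since 281, 3 are distinct squarefree integers > 1 with 843 not a perfect square). To show equality we compute the minimal polynomial of γ. From γ = √281 + √3: γ^2 = 281 + 2√(843) + 3 = 284 + 2√(843), so γ^2 - 284 = 2√(843); squaring, (γ^2 - 284)^2 = 4·843, i.e. γ^4 - 568γ^2 + 80656 - 3372 = 0, i.e. γ^4 - 568γ^2 + 77284 = 0. So γ is a root of x^4 - 568x^2 + 77284. This polynomial is irreducible over Q: it has no rational root (each ±√281 ± √3 is irrational), and any factorization into two quadratics over Q would force √(843) ∈ Q (pairing opposite roots) or √281, √3 ∈ Q (other pairings), all impossible. Hence [Q(γ):Q] = 4 = [Q(√281, √3):Q], so Q(γ) = Q(√281, √3).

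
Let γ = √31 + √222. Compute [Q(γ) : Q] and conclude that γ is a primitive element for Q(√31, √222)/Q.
[Q(γ) : Q] = 4 (equivalently, Q(γ) = Q(√31, √222))

Obviously Q(γ) ⊆ Q(√31, √222), and [Q(√31, √222):Q] = 4 (since 31, 222 are distinct squarefree integers > 1 with 6882 not a perfect square). To show equality we compute the minimal polynomial of γ. From γ = √31 + √222: γ^2 = 31 + 2√(6882) + 222 = 253 + 2√(6882), so γ^2 - 253 = 2√(6882); squaring, (γ^2 - 253)^2 = 4·6882, i.e. γ^4 - 506γ^2 + 64009 - 27528 = 0, i.e. γ^4 - 506γ^2 + 36481 = 0. So γ is a root of x^4 - 506x^2 + 36481. This polynomial is irreducible over Q: it has no rational root (each ±√31 ± √222 is irrational), and any factorization into two quadratics over Q would force √(6882) ∈ Q (pairing opposite roots) or √31, √222 ∈ Q (other pairings), all impossible. Hence [Q(γ):Q] = 4 = [Q(√31, √222):Q], so Q(γ) = Q(√31, √222).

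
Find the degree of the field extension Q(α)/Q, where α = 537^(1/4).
[Q(α):Q] = 4

α is a root of x^4 - 537. By Eisenstein's criterion at the prime p = 3 (which divides the constant term 537 but p^2 = 9 does not, since 537 is squarefree), x^4 - 537 is irreducible over Q. Hence [Q(α):Q] = 4.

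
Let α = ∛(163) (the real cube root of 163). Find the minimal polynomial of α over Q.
m_α(x) = x^3 - 163

α satisfies α^3 = 163, so x^3 - 163 annihilates α. By the rational root test, a rational root p/q (in lowest terms) of x^3 - 163 would satisfy p^3 = 163 q^3, forcing q = 1 and p^3 = 163; but 163 is not a perfect cube, contradiction. A monic cubic over Q with no rational root is irreducible (any nontrivial factorization would include a linear factor). Hence x^3 - 163 is the minimal polynomial of α, and in particular [Q(α):Q] = 3.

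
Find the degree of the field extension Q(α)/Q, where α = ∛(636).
[Q(α):Q] = 3

The minimal polynomial of α is x^3 - 636, irreducible over Q since 636 is not a perfect cube (so x^3 - 636 has no rational root). Hence [Q(α):Q] = deg(m_α) = 3.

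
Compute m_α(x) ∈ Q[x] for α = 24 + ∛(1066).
m_α(x) = x^3 - 72x^2 + 1728x - 14890

Set β = α - 24 = ∛(1066), so β^3 = 1066. Then (α - 24)^3 - 1066 = 0, i.e. α is a root of g(x) = (x - 24)^3 - 1066 = x^3 - 72x^2 + 1728x - 14890. Since g(x) = h(x - 24) where h(x) = x^3 - 1066, and h is irreducible over Q (because 1066 is not a perfect cube, so h has no rational root, and a monic cubic with no rational root is irreducible), g is also irreducible (irreducibility is preserved under the substitution x → x - 24). Hence m_α(x) = x^3 - 72x^2 + 1728x - 14890.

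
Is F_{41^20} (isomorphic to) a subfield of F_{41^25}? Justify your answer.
No: F_{41^20} is not a subfield of F_{41^25}

F_{p^m} embeds in F_{p^n} iff m | n. Here 20 ∤ 25 (since 25 = 1·20 + 5 with remainder 5 ≠ 0), so F_{41^20} is not a subfield of F_{41^25}. Equivalently: if it were, the tower law would give 20 = [F_{41^20}:F_41] dividing [F_{41^25}:F_41] = 25, contradiction.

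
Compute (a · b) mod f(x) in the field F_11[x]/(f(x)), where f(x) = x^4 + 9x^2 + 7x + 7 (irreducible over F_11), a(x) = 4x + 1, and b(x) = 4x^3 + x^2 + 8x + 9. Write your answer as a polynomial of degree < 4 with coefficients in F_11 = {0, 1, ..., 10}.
a · b ≡ 8x^3 + 10x^2 + 9x + 7 (mod f(x))

Multiply in F_11[x]: a(x)·b(x) = (4x + 1)·(4x^3 + x^2 + 8x + 9) = 5x^4 + 8x^3 + 9. This has degree ≥ 4, so divide by f(x) over F_11: 5x^4 + 8x^3 + 9 = (5)·(x^4 + 9x^2 + 7x + 7) + (8x^3 + 10x^2 + 9x + 7). Hence a·b ≡ 8x^3 + 10x^2 + 9x + 7 (mod f). (F_11[x]/(f) is a field with 11^4 = 14641 elements since f is irreducible of degree 4.)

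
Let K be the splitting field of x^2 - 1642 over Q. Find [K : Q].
[K : Q] = 2

f(x) = x^2 - 1642 factors as (x - √1642)(x + √1642). The splitting field is K = Q(√1642). Since 1642 is squarefree and > 1, it is not a perfect square, so x^2 - 1642 is irreducible over Q and [Q(√1642) : Q] = 2. Hence [K : Q] = 2.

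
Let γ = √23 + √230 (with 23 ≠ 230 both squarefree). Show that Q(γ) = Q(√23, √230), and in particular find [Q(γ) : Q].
[Q(γ) : Q] = 4 (equivalently, Q(γ) = Q(√23, √230))

Obviously Q(γ) ⊆ Q(√23, √230), and [Q(√23, √230):Q] = 4 (since 23, 230 are distinct squarefree integers > 1 with 5290 not a perfect square). To show equality we compute the minimal polynomial of γ. From γ = √23 + √230: γ^2 = 23 + 2√(5290) + 230 = 253 + 2√(5290), so γ^2 - 253 = 2√(5290); squaring, (γ^2 - 253)^2 = 4·5290, i.e. γ^4 - 506γ^2 + 64009 - 21160 = 0, i.e. γ^4 - 506γ^2 + 42849 = 0. So γ is a root of x^4 - 506x^2 + 42849. This polynomial is irreducible over Q: it has no rational root (each ±√23 ± √230 is irrational), and any factorization into two quadratics over Q would force √(5290) ∈ Q (pairing opposite roots) or √23, √230 ∈ Q (other pairings), all impossible. Hence [Q(γ):Q] = 4 = [Q(√23, √230):Q], so Q(γ) = Q(√23, √230).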